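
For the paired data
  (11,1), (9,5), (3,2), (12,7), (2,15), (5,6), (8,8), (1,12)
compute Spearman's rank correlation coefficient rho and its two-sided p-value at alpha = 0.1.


Step 1: Rank x and y separately (midranks; no ties here).
rank(x): 11->7, 9->6, 3->3, 12->8, 2->2, 5->4, 8->5, 1->1
rank(y): 1->1, 5->3, 2->2, 7->5, 15->8, 6->4, 8->6, 12->7
Step 2: d_i = R_x(i) - R_y(i); compute d_i^2.
  (7-1)^2=36, (6-3)^2=9, (3-2)^2=1, (8-5)^2=9, (2-8)^2=36, (4-4)^2=0, (5-6)^2=1, (1-7)^2=36
sum(d^2) = 128.
Step 3: rho = 1 - 6*128 / (8*(8^2 - 1)) = 1 - 768/504 = -0.523810.
Step 4: Under H0, t = rho * sqrt((n-2)/(1-rho^2)) = -1.5062 ~ t(6).
Step 5: Two-sided p-value from the t-distribution with 6 df = 0.182721.
Step 6: alpha = 0.1. fail to reject H0.

rho = -0.5238, p = 0.182721, fail to reject H0 at alpha = 0.1.


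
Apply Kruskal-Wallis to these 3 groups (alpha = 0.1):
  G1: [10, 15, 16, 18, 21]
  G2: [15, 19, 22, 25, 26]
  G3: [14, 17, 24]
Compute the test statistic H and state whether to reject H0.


Step 1: Combine all N = 13 observations and assign midranks.
sorted (value, group, rank): (10,G1,1), (14,G3,2), (15,G1,3.5), (15,G2,3.5), (16,G1,5), (17,G3,6), (18,G1,7), (19,G2,8), (21,G1,9), (22,G2,10), (24,G3,11), (25,G2,12), (26,G2,13)
Step 2: Sum ranks within each group.
R_1 = 25.5 (n_1 = 5)
R_2 = 46.5 (n_2 = 5)
R_3 = 19 (n_3 = 3)
Step 3: H = 12/(N(N+1)) * sum(R_i^2/n_i) - 3(N+1)
     = 12/(13*14) * (25.5^2/5 + 46.5^2/5 + 19^2/3) - 3*14
     = 0.065934 * 682.833 - 42
     = 3.021978.
Step 4: Ties present; correction factor C = 1 - 6/(13^3 - 13) = 0.997253. Corrected H = 3.021978 / 0.997253 = 3.030303.
Step 5: Under H0, H ~ chi^2(2); p-value = 0.219775.
Step 6: alpha = 0.1. fail to reject H0.

H = 3.0303, df = 2, p = 0.219775, fail to reject H0.


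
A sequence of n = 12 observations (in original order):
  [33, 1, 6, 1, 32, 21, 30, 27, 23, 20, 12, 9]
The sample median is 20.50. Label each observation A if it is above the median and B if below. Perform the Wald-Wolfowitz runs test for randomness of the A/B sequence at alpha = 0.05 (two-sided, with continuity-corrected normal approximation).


Step 1: Compute median = 20.50; label A = above, B = below.
Labels in order: ABBBAAAAABBB  (n_A = 6, n_B = 6)
Step 2: Count runs R = 4.
Step 3: Under H0 (random ordering), E[R] = 2*n_A*n_B/(n_A+n_B) + 1 = 2*6*6/12 + 1 = 7.0000.
        Var[R] = 2*n_A*n_B*(2*n_A*n_B - n_A - n_B) / ((n_A+n_B)^2 * (n_A+n_B-1)) = 4320/1584 = 2.7273.
        SD[R] = 1.6514.
Step 4: Continuity-corrected z = (R + 0.5 - E[R]) / SD[R] = (4 + 0.5 - 7.0000) / 1.6514 = -1.5138.
Step 5: Two-sided p-value via normal approximation = 2*(1 - Phi(|z|)) = 0.130070.
Step 6: alpha = 0.05. fail to reject H0.

R = 4, z = -1.5138, p = 0.130070, fail to reject H0.


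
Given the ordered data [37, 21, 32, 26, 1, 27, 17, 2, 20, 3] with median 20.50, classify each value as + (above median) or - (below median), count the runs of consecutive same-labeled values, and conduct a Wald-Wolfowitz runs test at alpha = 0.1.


Step 1: Compute median = 20.50; label A = above, B = below.
Labels in order: AAAABABBBB  (n_A = 5, n_B = 5)
Step 2: Count runs R = 4.
Step 3: Under H0 (random ordering), E[R] = 2*n_A*n_B/(n_A+n_B) + 1 = 2*5*5/10 + 1 = 6.0000.
        Var[R] = 2*n_A*n_B*(2*n_A*n_B - n_A - n_B) / ((n_A+n_B)^2 * (n_A+n_B-1)) = 2000/900 = 2.2222.
        SD[R] = 1.4907.
Step 4: Continuity-corrected z = (R + 0.5 - E[R]) / SD[R] = (4 + 0.5 - 6.0000) / 1.4907 = -1.0062.
Step 5: Two-sided p-value via normal approximation = 2*(1 - Phi(|z|)) = 0.314305.
Step 6: alpha = 0.1. fail to reject H0.

R = 4, z = -1.0062, p = 0.314305, fail to reject H0.


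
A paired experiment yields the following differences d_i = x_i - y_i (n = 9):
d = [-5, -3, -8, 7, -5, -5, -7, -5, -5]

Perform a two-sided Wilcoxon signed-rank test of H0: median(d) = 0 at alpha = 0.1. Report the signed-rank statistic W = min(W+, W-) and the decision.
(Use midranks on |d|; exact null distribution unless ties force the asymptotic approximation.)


Step 1: Drop any zero differences (none here) and take |d_i|.
|d| = [5, 3, 8, 7, 5, 5, 7, 5, 5]
Step 2: Midrank |d_i| (ties get averaged ranks).
ranks: |5|->4, |3|->1, |8|->9, |7|->7.5, |5|->4, |5|->4, |7|->7.5, |5|->4, |5|->4
Step 3: Attach original signs; sum ranks with positive sign and with negative sign.
W+ = 7.5 = 7.5
W- = 4 + 1 + 9 + 4 + 4 + 7.5 + 4 + 4 = 37.5
(Check: W+ + W- = 45 should equal n(n+1)/2 = 45.)
Step 4: Test statistic W = min(W+, W-) = 7.5.
Step 5: Ties in |d|, so use the tie-corrected normal approximation.
        E[W] = n(n+1)/4 = 9*10/4 = 22.5.
        Tie groups: |d|=5 (t=5), |d|=7 (t=2); sum(t^3 - t) = 126.
        Var[W] = n(n+1)(2n+1)/24 - sum(t^3-t)/48 = 1710/24 - 126/48 = 68.625.
        z = (W - E[W]) / sqrt(Var[W]) = (7.5 - 22.5) / 8.2840 = -1.8107.
        Two-sided p = 2*Phi(z) = 0.070185.
Step 6: alpha = 0.1. reject H0.

W+ = 7.5, W- = 37.5, W = min = 7.5, p = 0.070185, reject H0.


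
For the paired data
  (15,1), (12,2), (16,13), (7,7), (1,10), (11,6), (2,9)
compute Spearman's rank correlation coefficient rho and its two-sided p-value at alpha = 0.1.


Step 1: Rank x and y separately (midranks; no ties here).
rank(x): 15->6, 12->5, 16->7, 7->3, 1->1, 11->4, 2->2
rank(y): 1->1, 2->2, 13->7, 7->4, 10->6, 6->3, 9->5
Step 2: d_i = R_x(i) - R_y(i); compute d_i^2.
  (6-1)^2=25, (5-2)^2=9, (7-7)^2=0, (3-4)^2=1, (1-6)^2=25, (4-3)^2=1, (2-5)^2=9
sum(d^2) = 70.
Step 3: rho = 1 - 6*70 / (7*(7^2 - 1)) = 1 - 420/336 = -0.250000.
Step 4: Under H0, t = rho * sqrt((n-2)/(1-rho^2)) = -0.5774 ~ t(5).
Step 5: Two-sided p-value from the t-distribution with 5 df = 0.588724.
Step 6: alpha = 0.1. fail to reject H0.

rho = -0.2500, p = 0.588724, fail to reject H0 at alpha = 0.1.


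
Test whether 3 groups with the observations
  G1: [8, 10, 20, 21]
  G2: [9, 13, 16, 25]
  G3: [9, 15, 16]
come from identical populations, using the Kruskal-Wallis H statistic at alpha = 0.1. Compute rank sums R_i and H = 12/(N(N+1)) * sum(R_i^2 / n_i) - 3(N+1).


Step 1: Combine all N = 11 observations and assign midranks.
sorted (value, group, rank): (8,G1,1), (9,G2,2.5), (9,G3,2.5), (10,G1,4), (13,G2,5), (15,G3,6), (16,G2,7.5), (16,G3,7.5), (20,G1,9), (21,G1,10), (25,G2,11)
Step 2: Sum ranks within each group.
R_1 = 24 (n_1 = 4)
R_2 = 26 (n_2 = 4)
R_3 = 16 (n_3 = 3)
Step 3: H = 12/(N(N+1)) * sum(R_i^2/n_i) - 3(N+1)
     = 12/(11*12) * (24^2/4 + 26^2/4 + 16^2/3) - 3*12
     = 0.090909 * 398.333 - 36
     = 0.212121.
Step 4: Ties present; correction factor C = 1 - 12/(11^3 - 11) = 0.990909. Corrected H = 0.212121 / 0.990909 = 0.214067.
Step 5: Under H0, H ~ chi^2(2); p-value = 0.898495.
Step 6: alpha = 0.1. fail to reject H0.

H = 0.2141, df = 2, p = 0.898495, fail to reject H0.


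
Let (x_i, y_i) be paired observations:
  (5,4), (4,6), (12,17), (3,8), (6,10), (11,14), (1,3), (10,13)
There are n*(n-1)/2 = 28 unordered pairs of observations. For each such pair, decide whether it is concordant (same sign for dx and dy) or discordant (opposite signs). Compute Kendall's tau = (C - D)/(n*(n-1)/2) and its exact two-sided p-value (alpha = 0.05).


Step 1: Enumerate the 28 unordered pairs (i,j) with i<j and classify each by sign(x_j-x_i) * sign(y_j-y_i).
  (1,2):dx=-1,dy=+2->D; (1,3):dx=+7,dy=+13->C; (1,4):dx=-2,dy=+4->D; (1,5):dx=+1,dy=+6->C
  (1,6):dx=+6,dy=+10->C; (1,7):dx=-4,dy=-1->C; (1,8):dx=+5,dy=+9->C; (2,3):dx=+8,dy=+11->C
  (2,4):dx=-1,dy=+2->D; (2,5):dx=+2,dy=+4->C; (2,6):dx=+7,dy=+8->C; (2,7):dx=-3,dy=-3->C
  (2,8):dx=+6,dy=+7->C; (3,4):dx=-9,dy=-9->C; (3,5):dx=-6,dy=-7->C; (3,6):dx=-1,dy=-3->C
  (3,7):dx=-11,dy=-14->C; (3,8):dx=-2,dy=-4->C; (4,5):dx=+3,dy=+2->C; (4,6):dx=+8,dy=+6->C
  (4,7):dx=-2,dy=-5->C; (4,8):dx=+7,dy=+5->C; (5,6):dx=+5,dy=+4->C; (5,7):dx=-5,dy=-7->C
  (5,8):dx=+4,dy=+3->C; (6,7):dx=-10,dy=-11->C; (6,8):dx=-1,dy=-1->C; (7,8):dx=+9,dy=+10->C
Step 2: C = 25, D = 3, total pairs = 28.
Step 3: tau = (C - D)/(n(n-1)/2) = (25 - 3)/28 = 0.785714.
Step 4: Exact two-sided p-value (enumerate n! = 40320 permutations of y under H0): p = 0.005506.
Step 5: alpha = 0.05. reject H0.

tau_b = 0.7857 (C=25, D=3), p = 0.005506, reject H0.


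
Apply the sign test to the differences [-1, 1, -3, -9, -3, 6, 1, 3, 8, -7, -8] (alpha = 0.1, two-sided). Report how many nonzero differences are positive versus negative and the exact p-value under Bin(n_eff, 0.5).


Step 1: Discard zero differences. Original n = 11; n_eff = number of nonzero differences = 11.
Nonzero differences (with sign): -1, +1, -3, -9, -3, +6, +1, +3, +8, -7, -8
Step 2: Count signs: positive = 5, negative = 6.
Step 3: Under H0: P(positive) = 0.5, so the number of positives S ~ Bin(11, 0.5).
Step 4: Two-sided exact p-value = sum of Bin(11,0.5) probabilities at or below the observed probability = 1.000000.
Step 5: alpha = 0.1. fail to reject H0.

n_eff = 11, pos = 5, neg = 6, p = 1.000000, fail to reject H0.


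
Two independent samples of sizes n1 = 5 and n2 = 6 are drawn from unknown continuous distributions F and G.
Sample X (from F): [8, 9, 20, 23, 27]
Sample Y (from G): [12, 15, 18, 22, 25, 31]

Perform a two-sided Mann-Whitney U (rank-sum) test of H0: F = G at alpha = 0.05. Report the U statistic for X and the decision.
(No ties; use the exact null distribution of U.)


Step 1: Combine and sort all 11 observations; assign midranks.
sorted (value, group): (8,X), (9,X), (12,Y), (15,Y), (18,Y), (20,X), (22,Y), (23,X), (25,Y), (27,X), (31,Y)
ranks: 8->1, 9->2, 12->3, 15->4, 18->5, 20->6, 22->7, 23->8, 25->9, 27->10, 31->11
Step 2: Rank sum for X: R1 = 1 + 2 + 6 + 8 + 10 = 27.
Step 3: U_X = R1 - n1(n1+1)/2 = 27 - 5*6/2 = 27 - 15 = 12.
       U_Y = n1*n2 - U_X = 30 - 12 = 18.
Step 4: No ties, so the exact null distribution of U (based on enumerating the C(11,5) = 462 equally likely rank assignments) gives the two-sided p-value.
Step 5: p-value = 0.662338; compare to alpha = 0.05. fail to reject H0.

U_X = 12, p = 0.662338, fail to reject H0 at alpha = 0.05.


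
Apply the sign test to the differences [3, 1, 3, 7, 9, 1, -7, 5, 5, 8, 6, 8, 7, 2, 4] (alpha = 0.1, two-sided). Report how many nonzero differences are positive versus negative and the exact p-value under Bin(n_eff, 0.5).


Step 1: Discard zero differences. Original n = 15; n_eff = number of nonzero differences = 15.
Nonzero differences (with sign): +3, +1, +3, +7, +9, +1, -7, +5, +5, +8, +6, +8, +7, +2, +4
Step 2: Count signs: positive = 14, negative = 1.
Step 3: Under H0: P(positive) = 0.5, so the number of positives S ~ Bin(15, 0.5).
Step 4: Two-sided exact p-value = sum of Bin(15,0.5) probabilities at or below the observed probability = 0.000977.
Step 5: alpha = 0.1. reject H0.

n_eff = 15, pos = 14, neg = 1, p = 0.000977, reject H0.


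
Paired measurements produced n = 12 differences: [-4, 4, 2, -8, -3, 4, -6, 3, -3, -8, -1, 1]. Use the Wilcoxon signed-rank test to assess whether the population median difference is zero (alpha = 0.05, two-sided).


Step 1: Drop any zero differences (none here) and take |d_i|.
|d| = [4, 4, 2, 8, 3, 4, 6, 3, 3, 8, 1, 1]
Step 2: Midrank |d_i| (ties get averaged ranks).
ranks: |4|->8, |4|->8, |2|->3, |8|->11.5, |3|->5, |4|->8, |6|->10, |3|->5, |3|->5, |8|->11.5, |1|->1.5, |1|->1.5
Step 3: Attach original signs; sum ranks with positive sign and with negative sign.
W+ = 8 + 3 + 8 + 5 + 1.5 = 25.5
W- = 8 + 11.5 + 5 + 10 + 5 + 11.5 + 1.5 = 52.5
(Check: W+ + W- = 78 should equal n(n+1)/2 = 78.)
Step 4: Test statistic W = min(W+, W-) = 25.5.
Step 5: Ties in |d|, so use the tie-corrected normal approximation.
        E[W] = n(n+1)/4 = 12*13/4 = 39.
        Tie groups: |d|=1 (t=2), |d|=3 (t=3), |d|=4 (t=3), |d|=8 (t=2); sum(t^3 - t) = 60.
        Var[W] = n(n+1)(2n+1)/24 - sum(t^3-t)/48 = 3900/24 - 60/48 = 161.25.
        z = (W - E[W]) / sqrt(Var[W]) = (25.5 - 39) / 12.6984 = -1.0631.
        Two-sided p = 2*Phi(z) = 0.287726.
Step 6: alpha = 0.05. fail to reject H0.

W+ = 25.5, W- = 52.5, W = min = 25.5, p = 0.287726, fail to reject H0.


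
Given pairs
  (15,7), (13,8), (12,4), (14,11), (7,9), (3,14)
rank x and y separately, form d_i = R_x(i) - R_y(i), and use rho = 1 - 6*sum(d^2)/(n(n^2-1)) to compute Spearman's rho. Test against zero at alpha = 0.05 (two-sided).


Step 1: Rank x and y separately (midranks; no ties here).
rank(x): 15->6, 13->4, 12->3, 14->5, 7->2, 3->1
rank(y): 7->2, 8->3, 4->1, 11->5, 9->4, 14->6
Step 2: d_i = R_x(i) - R_y(i); compute d_i^2.
  (6-2)^2=16, (4-3)^2=1, (3-1)^2=4, (5-5)^2=0, (2-4)^2=4, (1-6)^2=25
sum(d^2) = 50.
Step 3: rho = 1 - 6*50 / (6*(6^2 - 1)) = 1 - 300/210 = -0.428571.
Step 4: Under H0, t = rho * sqrt((n-2)/(1-rho^2)) = -0.9487 ~ t(4).
Step 5: Two-sided p-value from the t-distribution with 4 df = 0.396501.
Step 6: alpha = 0.05. fail to reject H0.

rho = -0.4286, p = 0.396501, fail to reject H0 at alpha = 0.05.


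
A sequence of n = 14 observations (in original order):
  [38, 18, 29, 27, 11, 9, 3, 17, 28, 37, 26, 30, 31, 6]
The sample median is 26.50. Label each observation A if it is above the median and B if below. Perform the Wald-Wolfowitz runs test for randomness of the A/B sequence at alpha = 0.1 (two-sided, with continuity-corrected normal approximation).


Step 1: Compute median = 26.50; label A = above, B = below.
Labels in order: ABAABBBBAABAAB  (n_A = 7, n_B = 7)
Step 2: Count runs R = 8.
Step 3: Under H0 (random ordering), E[R] = 2*n_A*n_B/(n_A+n_B) + 1 = 2*7*7/14 + 1 = 8.0000.
        Var[R] = 2*n_A*n_B*(2*n_A*n_B - n_A - n_B) / ((n_A+n_B)^2 * (n_A+n_B-1)) = 8232/2548 = 3.2308.
        SD[R] = 1.7974.
Step 4: R = E[R], so z = 0 with no continuity correction.
Step 5: Two-sided p-value via normal approximation = 2*(1 - Phi(|z|)) = 1.000000.
Step 6: alpha = 0.1. fail to reject H0.

R = 8, z = 0.0000, p = 1.000000, fail to reject H0.


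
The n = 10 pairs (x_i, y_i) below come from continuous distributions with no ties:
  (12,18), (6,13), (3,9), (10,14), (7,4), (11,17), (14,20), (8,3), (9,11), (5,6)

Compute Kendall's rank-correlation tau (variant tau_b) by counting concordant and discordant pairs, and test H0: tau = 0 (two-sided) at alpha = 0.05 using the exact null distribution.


Step 1: Enumerate the 45 unordered pairs (i,j) with i<j and classify each by sign(x_j-x_i) * sign(y_j-y_i).
  (1,2):dx=-6,dy=-5->C; (1,3):dx=-9,dy=-9->C; (1,4):dx=-2,dy=-4->C; (1,5):dx=-5,dy=-14->C
  (1,6):dx=-1,dy=-1->C; (1,7):dx=+2,dy=+2->C; (1,8):dx=-4,dy=-15->C; (1,9):dx=-3,dy=-7->C
  (1,10):dx=-7,dy=-12->C; (2,3):dx=-3,dy=-4->C; (2,4):dx=+4,dy=+1->C; (2,5):dx=+1,dy=-9->D
  (2,6):dx=+5,dy=+4->C; (2,7):dx=+8,dy=+7->C; (2,8):dx=+2,dy=-10->D; (2,9):dx=+3,dy=-2->D
  (2,10):dx=-1,dy=-7->C; (3,4):dx=+7,dy=+5->C; (3,5):dx=+4,dy=-5->D; (3,6):dx=+8,dy=+8->C
  (3,7):dx=+11,dy=+11->C; (3,8):dx=+5,dy=-6->D; (3,9):dx=+6,dy=+2->C; (3,10):dx=+2,dy=-3->D
  (4,5):dx=-3,dy=-10->C; (4,6):dx=+1,dy=+3->C; (4,7):dx=+4,dy=+6->C; (4,8):dx=-2,dy=-11->C
  (4,9):dx=-1,dy=-3->C; (4,10):dx=-5,dy=-8->C; (5,6):dx=+4,dy=+13->C; (5,7):dx=+7,dy=+16->C
  (5,8):dx=+1,dy=-1->D; (5,9):dx=+2,dy=+7->C; (5,10):dx=-2,dy=+2->D; (6,7):dx=+3,dy=+3->C
  (6,8):dx=-3,dy=-14->C; (6,9):dx=-2,dy=-6->C; (6,10):dx=-6,dy=-11->C; (7,8):dx=-6,dy=-17->C
  (7,9):dx=-5,dy=-9->C; (7,10):dx=-9,dy=-14->C; (8,9):dx=+1,dy=+8->C; (8,10):dx=-3,dy=+3->D
  (9,10):dx=-4,dy=-5->C
Step 2: C = 36, D = 9, total pairs = 45.
Step 3: tau = (C - D)/(n(n-1)/2) = (36 - 9)/45 = 0.600000.
Step 4: Exact two-sided p-value (enumerate n! = 3628800 permutations of y under H0): p = 0.016666.
Step 5: alpha = 0.05. reject H0.

tau_b = 0.6000 (C=36, D=9), p = 0.016666, reject H0.


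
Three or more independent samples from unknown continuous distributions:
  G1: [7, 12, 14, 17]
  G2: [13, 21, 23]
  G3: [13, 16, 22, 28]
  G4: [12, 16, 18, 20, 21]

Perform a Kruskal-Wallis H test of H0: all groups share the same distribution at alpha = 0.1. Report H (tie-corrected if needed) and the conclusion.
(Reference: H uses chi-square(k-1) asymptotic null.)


Step 1: Combine all N = 16 observations and assign midranks.
sorted (value, group, rank): (7,G1,1), (12,G1,2.5), (12,G4,2.5), (13,G2,4.5), (13,G3,4.5), (14,G1,6), (16,G3,7.5), (16,G4,7.5), (17,G1,9), (18,G4,10), (20,G4,11), (21,G2,12.5), (21,G4,12.5), (22,G3,14), (23,G2,15), (28,G3,16)
Step 2: Sum ranks within each group.
R_1 = 18.5 (n_1 = 4)
R_2 = 32 (n_2 = 3)
R_3 = 42 (n_3 = 4)
R_4 = 43.5 (n_4 = 5)
Step 3: H = 12/(N(N+1)) * sum(R_i^2/n_i) - 3(N+1)
     = 12/(16*17) * (18.5^2/4 + 32^2/3 + 42^2/4 + 43.5^2/5) - 3*17
     = 0.044118 * 1246.35 - 51
     = 3.985846.
Step 4: Ties present; correction factor C = 1 - 24/(16^3 - 16) = 0.994118. Corrected H = 3.985846 / 0.994118 = 4.009430.
Step 5: Under H0, H ~ chi^2(3); p-value = 0.260448.
Step 6: alpha = 0.1. fail to reject H0.

H = 4.0094, df = 3, p = 0.260448, fail to reject H0.


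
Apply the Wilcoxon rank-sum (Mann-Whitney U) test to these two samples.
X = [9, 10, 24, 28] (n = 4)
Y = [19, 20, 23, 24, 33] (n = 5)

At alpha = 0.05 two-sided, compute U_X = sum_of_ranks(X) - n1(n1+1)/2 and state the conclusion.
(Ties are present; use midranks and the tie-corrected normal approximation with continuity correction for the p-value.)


Step 1: Combine and sort all 9 observations; assign midranks.
sorted (value, group): (9,X), (10,X), (19,Y), (20,Y), (23,Y), (24,X), (24,Y), (28,X), (33,Y)
ranks: 9->1, 10->2, 19->3, 20->4, 23->5, 24->6.5, 24->6.5, 28->8, 33->9
Step 2: Rank sum for X: R1 = 1 + 2 + 6.5 + 8 = 17.5.
Step 3: U_X = R1 - n1(n1+1)/2 = 17.5 - 4*5/2 = 17.5 - 10 = 7.5.
       U_Y = n1*n2 - U_X = 20 - 7.5 = 12.5.
Step 4: Ties are present, so use the tie-corrected normal approximation (with continuity correction) for the p-value.
Step 5: p-value = 0.622753; compare to alpha = 0.05. fail to reject H0.

U_X = 7.5, p = 0.622753, fail to reject H0 at alpha = 0.05.


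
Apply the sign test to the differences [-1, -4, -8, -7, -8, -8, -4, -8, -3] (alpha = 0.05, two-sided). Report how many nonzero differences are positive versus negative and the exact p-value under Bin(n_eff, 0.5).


Step 1: Discard zero differences. Original n = 9; n_eff = number of nonzero differences = 9.
Nonzero differences (with sign): -1, -4, -8, -7, -8, -8, -4, -8, -3
Step 2: Count signs: positive = 0, negative = 9.
Step 3: Under H0: P(positive) = 0.5, so the number of positives S ~ Bin(9, 0.5).
Step 4: Two-sided exact p-value = sum of Bin(9,0.5) probabilities at or below the observed probability = 0.003906.
Step 5: alpha = 0.05. reject H0.

n_eff = 9, pos = 0, neg = 9, p = 0.003906, reject H0.


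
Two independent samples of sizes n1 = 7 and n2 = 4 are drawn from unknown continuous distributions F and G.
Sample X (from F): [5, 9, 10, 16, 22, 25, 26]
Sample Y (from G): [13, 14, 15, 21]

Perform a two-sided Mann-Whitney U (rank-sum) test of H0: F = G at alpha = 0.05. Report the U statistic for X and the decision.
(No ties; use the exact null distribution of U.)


Step 1: Combine and sort all 11 observations; assign midranks.
sorted (value, group): (5,X), (9,X), (10,X), (13,Y), (14,Y), (15,Y), (16,X), (21,Y), (22,X), (25,X), (26,X)
ranks: 5->1, 9->2, 10->3, 13->4, 14->5, 15->6, 16->7, 21->8, 22->9, 25->10, 26->11
Step 2: Rank sum for X: R1 = 1 + 2 + 3 + 7 + 9 + 10 + 11 = 43.
Step 3: U_X = R1 - n1(n1+1)/2 = 43 - 7*8/2 = 43 - 28 = 15.
       U_Y = n1*n2 - U_X = 28 - 15 = 13.
Step 4: No ties, so the exact null distribution of U (based on enumerating the C(11,7) = 330 equally likely rank assignments) gives the two-sided p-value.
Step 5: p-value = 0.927273; compare to alpha = 0.05. fail to reject H0.

U_X = 15, p = 0.927273, fail to reject H0 at alpha = 0.05.


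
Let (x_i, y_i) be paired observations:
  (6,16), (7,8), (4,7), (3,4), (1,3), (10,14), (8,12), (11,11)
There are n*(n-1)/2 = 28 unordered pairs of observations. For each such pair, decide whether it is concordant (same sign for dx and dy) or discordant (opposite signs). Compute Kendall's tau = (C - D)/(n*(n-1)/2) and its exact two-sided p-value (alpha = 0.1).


Step 1: Enumerate the 28 unordered pairs (i,j) with i<j and classify each by sign(x_j-x_i) * sign(y_j-y_i).
  (1,2):dx=+1,dy=-8->D; (1,3):dx=-2,dy=-9->C; (1,4):dx=-3,dy=-12->C; (1,5):dx=-5,dy=-13->C
  (1,6):dx=+4,dy=-2->D; (1,7):dx=+2,dy=-4->D; (1,8):dx=+5,dy=-5->D; (2,3):dx=-3,dy=-1->C
  (2,4):dx=-4,dy=-4->C; (2,5):dx=-6,dy=-5->C; (2,6):dx=+3,dy=+6->C; (2,7):dx=+1,dy=+4->C
  (2,8):dx=+4,dy=+3->C; (3,4):dx=-1,dy=-3->C; (3,5):dx=-3,dy=-4->C; (3,6):dx=+6,dy=+7->C
  (3,7):dx=+4,dy=+5->C; (3,8):dx=+7,dy=+4->C; (4,5):dx=-2,dy=-1->C; (4,6):dx=+7,dy=+10->C
  (4,7):dx=+5,dy=+8->C; (4,8):dx=+8,dy=+7->C; (5,6):dx=+9,dy=+11->C; (5,7):dx=+7,dy=+9->C
  (5,8):dx=+10,dy=+8->C; (6,7):dx=-2,dy=-2->C; (6,8):dx=+1,dy=-3->D; (7,8):dx=+3,dy=-1->D
Step 2: C = 22, D = 6, total pairs = 28.
Step 3: tau = (C - D)/(n(n-1)/2) = (22 - 6)/28 = 0.571429.
Step 4: Exact two-sided p-value (enumerate n! = 40320 permutations of y under H0): p = 0.061012.
Step 5: alpha = 0.1. reject H0.

tau_b = 0.5714 (C=22, D=6), p = 0.061012, reject H0.


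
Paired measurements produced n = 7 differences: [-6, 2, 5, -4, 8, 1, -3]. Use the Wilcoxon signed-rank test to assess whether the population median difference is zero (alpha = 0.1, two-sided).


Step 1: Drop any zero differences (none here) and take |d_i|.
|d| = [6, 2, 5, 4, 8, 1, 3]
Step 2: Midrank |d_i| (ties get averaged ranks).
ranks: |6|->6, |2|->2, |5|->5, |4|->4, |8|->7, |1|->1, |3|->3
Step 3: Attach original signs; sum ranks with positive sign and with negative sign.
W+ = 2 + 5 + 7 + 1 = 15
W- = 6 + 4 + 3 = 13
(Check: W+ + W- = 28 should equal n(n+1)/2 = 28.)
Step 4: Test statistic W = min(W+, W-) = 13.
Step 5: No ties, so the exact null distribution over the 2^7 = 128 sign assignments gives the two-sided p-value = 0.937500.
Step 6: alpha = 0.1. fail to reject H0.

W+ = 15, W- = 13, W = min = 13, p = 0.937500, fail to reject H0.


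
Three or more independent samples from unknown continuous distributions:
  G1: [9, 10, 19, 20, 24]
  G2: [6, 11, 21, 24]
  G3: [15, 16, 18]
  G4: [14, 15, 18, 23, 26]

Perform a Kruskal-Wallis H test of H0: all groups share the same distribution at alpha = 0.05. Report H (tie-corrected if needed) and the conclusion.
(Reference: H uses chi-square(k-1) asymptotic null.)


Step 1: Combine all N = 17 observations and assign midranks.
sorted (value, group, rank): (6,G2,1), (9,G1,2), (10,G1,3), (11,G2,4), (14,G4,5), (15,G3,6.5), (15,G4,6.5), (16,G3,8), (18,G3,9.5), (18,G4,9.5), (19,G1,11), (20,G1,12), (21,G2,13), (23,G4,14), (24,G1,15.5), (24,G2,15.5), (26,G4,17)
Step 2: Sum ranks within each group.
R_1 = 43.5 (n_1 = 5)
R_2 = 33.5 (n_2 = 4)
R_3 = 24 (n_3 = 3)
R_4 = 52 (n_4 = 5)
Step 3: H = 12/(N(N+1)) * sum(R_i^2/n_i) - 3(N+1)
     = 12/(17*18) * (43.5^2/5 + 33.5^2/4 + 24^2/3 + 52^2/5) - 3*18
     = 0.039216 * 1391.81 - 54
     = 0.580882.
Step 4: Ties present; correction factor C = 1 - 18/(17^3 - 17) = 0.996324. Corrected H = 0.580882 / 0.996324 = 0.583026.
Step 5: Under H0, H ~ chi^2(3); p-value = 0.900307.
Step 6: alpha = 0.05. fail to reject H0.

H = 0.5830, df = 3, p = 0.900307, fail to reject H0.


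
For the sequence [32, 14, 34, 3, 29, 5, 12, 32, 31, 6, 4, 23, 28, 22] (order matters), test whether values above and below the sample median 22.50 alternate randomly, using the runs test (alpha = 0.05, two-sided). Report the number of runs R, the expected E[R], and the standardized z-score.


Step 1: Compute median = 22.50; label A = above, B = below.
Labels in order: ABABABBAABBAAB  (n_A = 7, n_B = 7)
Step 2: Count runs R = 10.
Step 3: Under H0 (random ordering), E[R] = 2*n_A*n_B/(n_A+n_B) + 1 = 2*7*7/14 + 1 = 8.0000.
        Var[R] = 2*n_A*n_B*(2*n_A*n_B - n_A - n_B) / ((n_A+n_B)^2 * (n_A+n_B-1)) = 8232/2548 = 3.2308.
        SD[R] = 1.7974.
Step 4: Continuity-corrected z = (R - 0.5 - E[R]) / SD[R] = (10 - 0.5 - 8.0000) / 1.7974 = 0.8345.
Step 5: Two-sided p-value via normal approximation = 2*(1 - Phi(|z|)) = 0.403986.
Step 6: alpha = 0.05. fail to reject H0.

R = 10, z = 0.8345, p = 0.403986, fail to reject H0.


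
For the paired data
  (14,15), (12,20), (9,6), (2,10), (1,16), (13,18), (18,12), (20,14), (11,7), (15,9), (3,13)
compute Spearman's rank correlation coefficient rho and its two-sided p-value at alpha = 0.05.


Step 1: Rank x and y separately (midranks; no ties here).
rank(x): 14->8, 12->6, 9->4, 2->2, 1->1, 13->7, 18->10, 20->11, 11->5, 15->9, 3->3
rank(y): 15->8, 20->11, 6->1, 10->4, 16->9, 18->10, 12->5, 14->7, 7->2, 9->3, 13->6
Step 2: d_i = R_x(i) - R_y(i); compute d_i^2.
  (8-8)^2=0, (6-11)^2=25, (4-1)^2=9, (2-4)^2=4, (1-9)^2=64, (7-10)^2=9, (10-5)^2=25, (11-7)^2=16, (5-2)^2=9, (9-3)^2=36, (3-6)^2=9
sum(d^2) = 206.
Step 3: rho = 1 - 6*206 / (11*(11^2 - 1)) = 1 - 1236/1320 = 0.063636.
Step 4: Under H0, t = rho * sqrt((n-2)/(1-rho^2)) = 0.1913 ~ t(9).
Step 5: Two-sided p-value from the t-distribution with 9 df = 0.852539.
Step 6: alpha = 0.05. fail to reject H0.

rho = 0.0636, p = 0.852539, fail to reject H0 at alpha = 0.05.


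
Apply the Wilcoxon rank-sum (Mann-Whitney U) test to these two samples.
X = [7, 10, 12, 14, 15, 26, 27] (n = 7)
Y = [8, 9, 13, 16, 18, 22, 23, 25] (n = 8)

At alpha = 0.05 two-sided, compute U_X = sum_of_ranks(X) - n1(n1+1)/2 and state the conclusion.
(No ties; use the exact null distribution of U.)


Step 1: Combine and sort all 15 observations; assign midranks.
sorted (value, group): (7,X), (8,Y), (9,Y), (10,X), (12,X), (13,Y), (14,X), (15,X), (16,Y), (18,Y), (22,Y), (23,Y), (25,Y), (26,X), (27,X)
ranks: 7->1, 8->2, 9->3, 10->4, 12->5, 13->6, 14->7, 15->8, 16->9, 18->10, 22->11, 23->12, 25->13, 26->14, 27->15
Step 2: Rank sum for X: R1 = 1 + 4 + 5 + 7 + 8 + 14 + 15 = 54.
Step 3: U_X = R1 - n1(n1+1)/2 = 54 - 7*8/2 = 54 - 28 = 26.
       U_Y = n1*n2 - U_X = 56 - 26 = 30.
Step 4: No ties, so the exact null distribution of U (based on enumerating the C(15,7) = 6435 equally likely rank assignments) gives the two-sided p-value.
Step 5: p-value = 0.866511; compare to alpha = 0.05. fail to reject H0.

U_X = 26, p = 0.866511, fail to reject H0 at alpha = 0.05.


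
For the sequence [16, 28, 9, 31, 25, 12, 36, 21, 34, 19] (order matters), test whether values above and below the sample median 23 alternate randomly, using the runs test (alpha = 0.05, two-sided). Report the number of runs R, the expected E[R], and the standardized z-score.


Step 1: Compute median = 23; label A = above, B = below.
Labels in order: BABAABABAB  (n_A = 5, n_B = 5)
Step 2: Count runs R = 9.
Step 3: Under H0 (random ordering), E[R] = 2*n_A*n_B/(n_A+n_B) + 1 = 2*5*5/10 + 1 = 6.0000.
        Var[R] = 2*n_A*n_B*(2*n_A*n_B - n_A - n_B) / ((n_A+n_B)^2 * (n_A+n_B-1)) = 2000/900 = 2.2222.
        SD[R] = 1.4907.
Step 4: Continuity-corrected z = (R - 0.5 - E[R]) / SD[R] = (9 - 0.5 - 6.0000) / 1.4907 = 1.6771.
Step 5: Two-sided p-value via normal approximation = 2*(1 - Phi(|z|)) = 0.093533.
Step 6: alpha = 0.05. fail to reject H0.

R = 9, z = 1.6771, p = 0.093533, fail to reject H0.


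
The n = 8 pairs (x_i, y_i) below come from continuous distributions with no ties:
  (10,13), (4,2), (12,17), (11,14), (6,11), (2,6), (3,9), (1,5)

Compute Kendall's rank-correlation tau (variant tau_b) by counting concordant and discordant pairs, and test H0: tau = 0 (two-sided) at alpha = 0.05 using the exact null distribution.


Step 1: Enumerate the 28 unordered pairs (i,j) with i<j and classify each by sign(x_j-x_i) * sign(y_j-y_i).
  (1,2):dx=-6,dy=-11->C; (1,3):dx=+2,dy=+4->C; (1,4):dx=+1,dy=+1->C; (1,5):dx=-4,dy=-2->C
  (1,6):dx=-8,dy=-7->C; (1,7):dx=-7,dy=-4->C; (1,8):dx=-9,dy=-8->C; (2,3):dx=+8,dy=+15->C
  (2,4):dx=+7,dy=+12->C; (2,5):dx=+2,dy=+9->C; (2,6):dx=-2,dy=+4->D; (2,7):dx=-1,dy=+7->D
  (2,8):dx=-3,dy=+3->D; (3,4):dx=-1,dy=-3->C; (3,5):dx=-6,dy=-6->C; (3,6):dx=-10,dy=-11->C
  (3,7):dx=-9,dy=-8->C; (3,8):dx=-11,dy=-12->C; (4,5):dx=-5,dy=-3->C; (4,6):dx=-9,dy=-8->C
  (4,7):dx=-8,dy=-5->C; (4,8):dx=-10,dy=-9->C; (5,6):dx=-4,dy=-5->C; (5,7):dx=-3,dy=-2->C
  (5,8):dx=-5,dy=-6->C; (6,7):dx=+1,dy=+3->C; (6,8):dx=-1,dy=-1->C; (7,8):dx=-2,dy=-4->C
Step 2: C = 25, D = 3, total pairs = 28.
Step 3: tau = (C - D)/(n(n-1)/2) = (25 - 3)/28 = 0.785714.
Step 4: Exact two-sided p-value (enumerate n! = 40320 permutations of y under H0): p = 0.005506.
Step 5: alpha = 0.05. reject H0.

tau_b = 0.7857 (C=25, D=3), p = 0.005506, reject H0.


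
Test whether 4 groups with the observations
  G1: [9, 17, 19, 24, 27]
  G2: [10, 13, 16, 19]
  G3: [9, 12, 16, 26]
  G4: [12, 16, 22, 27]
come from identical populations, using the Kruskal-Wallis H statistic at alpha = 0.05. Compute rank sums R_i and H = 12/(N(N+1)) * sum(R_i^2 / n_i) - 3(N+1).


Step 1: Combine all N = 17 observations and assign midranks.
sorted (value, group, rank): (9,G1,1.5), (9,G3,1.5), (10,G2,3), (12,G3,4.5), (12,G4,4.5), (13,G2,6), (16,G2,8), (16,G3,8), (16,G4,8), (17,G1,10), (19,G1,11.5), (19,G2,11.5), (22,G4,13), (24,G1,14), (26,G3,15), (27,G1,16.5), (27,G4,16.5)
Step 2: Sum ranks within each group.
R_1 = 53.5 (n_1 = 5)
R_2 = 28.5 (n_2 = 4)
R_3 = 29 (n_3 = 4)
R_4 = 42 (n_4 = 4)
Step 3: H = 12/(N(N+1)) * sum(R_i^2/n_i) - 3(N+1)
     = 12/(17*18) * (53.5^2/5 + 28.5^2/4 + 29^2/4 + 42^2/4) - 3*18
     = 0.039216 * 1426.76 - 54
     = 1.951471.
Step 4: Ties present; correction factor C = 1 - 48/(17^3 - 17) = 0.990196. Corrected H = 1.951471 / 0.990196 = 1.970792.
Step 5: Under H0, H ~ chi^2(3); p-value = 0.578491.
Step 6: alpha = 0.05. fail to reject H0.

H = 1.9708, df = 3, p = 0.578491, fail to reject H0.


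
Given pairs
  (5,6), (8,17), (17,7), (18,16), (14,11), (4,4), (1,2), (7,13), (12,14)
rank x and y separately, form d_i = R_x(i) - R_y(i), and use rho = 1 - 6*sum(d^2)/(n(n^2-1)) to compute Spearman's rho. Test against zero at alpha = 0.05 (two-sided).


Step 1: Rank x and y separately (midranks; no ties here).
rank(x): 5->3, 8->5, 17->8, 18->9, 14->7, 4->2, 1->1, 7->4, 12->6
rank(y): 6->3, 17->9, 7->4, 16->8, 11->5, 4->2, 2->1, 13->6, 14->7
Step 2: d_i = R_x(i) - R_y(i); compute d_i^2.
  (3-3)^2=0, (5-9)^2=16, (8-4)^2=16, (9-8)^2=1, (7-5)^2=4, (2-2)^2=0, (1-1)^2=0, (4-6)^2=4, (6-7)^2=1
sum(d^2) = 42.
Step 3: rho = 1 - 6*42 / (9*(9^2 - 1)) = 1 - 252/720 = 0.650000.
Step 4: Under H0, t = rho * sqrt((n-2)/(1-rho^2)) = 2.2630 ~ t(7).
Step 5: Two-sided p-value from the t-distribution with 7 df = 0.058073.
Step 6: alpha = 0.05. fail to reject H0.

rho = 0.6500, p = 0.058073, fail to reject H0 at alpha = 0.05.


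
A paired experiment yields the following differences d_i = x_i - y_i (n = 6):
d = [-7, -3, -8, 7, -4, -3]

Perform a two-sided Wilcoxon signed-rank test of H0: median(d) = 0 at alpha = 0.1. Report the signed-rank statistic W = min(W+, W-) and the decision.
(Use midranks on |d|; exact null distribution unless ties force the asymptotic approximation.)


Step 1: Drop any zero differences (none here) and take |d_i|.
|d| = [7, 3, 8, 7, 4, 3]
Step 2: Midrank |d_i| (ties get averaged ranks).
ranks: |7|->4.5, |3|->1.5, |8|->6, |7|->4.5, |4|->3, |3|->1.5
Step 3: Attach original signs; sum ranks with positive sign and with negative sign.
W+ = 4.5 = 4.5
W- = 4.5 + 1.5 + 6 + 3 + 1.5 = 16.5
(Check: W+ + W- = 21 should equal n(n+1)/2 = 21.)
Step 4: Test statistic W = min(W+, W-) = 4.5.
Step 5: Ties in |d|, so use the tie-corrected normal approximation.
        E[W] = n(n+1)/4 = 6*7/4 = 10.5.
        Tie groups: |d|=3 (t=2), |d|=7 (t=2); sum(t^3 - t) = 12.
        Var[W] = n(n+1)(2n+1)/24 - sum(t^3-t)/48 = 546/24 - 12/48 = 22.5.
        z = (W - E[W]) / sqrt(Var[W]) = (4.5 - 10.5) / 4.7434 = -1.2649.
        Two-sided p = 2*Phi(z) = 0.205903.
Step 6: alpha = 0.1. fail to reject H0.

W+ = 4.5, W- = 16.5, W = min = 4.5, p = 0.205903, fail to reject H0.


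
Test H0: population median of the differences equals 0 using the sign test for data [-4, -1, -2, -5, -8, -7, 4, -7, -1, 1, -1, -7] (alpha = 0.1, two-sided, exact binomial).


Step 1: Discard zero differences. Original n = 12; n_eff = number of nonzero differences = 12.
Nonzero differences (with sign): -4, -1, -2, -5, -8, -7, +4, -7, -1, +1, -1, -7
Step 2: Count signs: positive = 2, negative = 10.
Step 3: Under H0: P(positive) = 0.5, so the number of positives S ~ Bin(12, 0.5).
Step 4: Two-sided exact p-value = sum of Bin(12,0.5) probabilities at or below the observed probability = 0.038574.
Step 5: alpha = 0.1. reject H0.

n_eff = 12, pos = 2, neg = 10, p = 0.038574, reject H0.


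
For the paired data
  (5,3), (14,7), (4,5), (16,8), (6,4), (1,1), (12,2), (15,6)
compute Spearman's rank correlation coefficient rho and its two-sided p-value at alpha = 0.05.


Step 1: Rank x and y separately (midranks; no ties here).
rank(x): 5->3, 14->6, 4->2, 16->8, 6->4, 1->1, 12->5, 15->7
rank(y): 3->3, 7->7, 5->5, 8->8, 4->4, 1->1, 2->2, 6->6
Step 2: d_i = R_x(i) - R_y(i); compute d_i^2.
  (3-3)^2=0, (6-7)^2=1, (2-5)^2=9, (8-8)^2=0, (4-4)^2=0, (1-1)^2=0, (5-2)^2=9, (7-6)^2=1
sum(d^2) = 20.
Step 3: rho = 1 - 6*20 / (8*(8^2 - 1)) = 1 - 120/504 = 0.761905.
Step 4: Under H0, t = rho * sqrt((n-2)/(1-rho^2)) = 2.8814 ~ t(6).
Step 5: Two-sided p-value from the t-distribution with 6 df = 0.028005.
Step 6: alpha = 0.05. reject H0.

rho = 0.7619, p = 0.028005, reject H0 at alpha = 0.05.


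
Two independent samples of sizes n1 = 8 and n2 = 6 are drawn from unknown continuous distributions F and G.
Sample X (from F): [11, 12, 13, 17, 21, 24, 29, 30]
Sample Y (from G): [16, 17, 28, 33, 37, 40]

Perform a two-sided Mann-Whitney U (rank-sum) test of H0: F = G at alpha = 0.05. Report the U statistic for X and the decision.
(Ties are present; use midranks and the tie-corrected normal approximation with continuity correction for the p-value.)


Step 1: Combine and sort all 14 observations; assign midranks.
sorted (value, group): (11,X), (12,X), (13,X), (16,Y), (17,X), (17,Y), (21,X), (24,X), (28,Y), (29,X), (30,X), (33,Y), (37,Y), (40,Y)
ranks: 11->1, 12->2, 13->3, 16->4, 17->5.5, 17->5.5, 21->7, 24->8, 28->9, 29->10, 30->11, 33->12, 37->13, 40->14
Step 2: Rank sum for X: R1 = 1 + 2 + 3 + 5.5 + 7 + 8 + 10 + 11 = 47.5.
Step 3: U_X = R1 - n1(n1+1)/2 = 47.5 - 8*9/2 = 47.5 - 36 = 11.5.
       U_Y = n1*n2 - U_X = 48 - 11.5 = 36.5.
Step 4: Ties are present, so use the tie-corrected normal approximation (with continuity correction) for the p-value.
Step 5: p-value = 0.120926; compare to alpha = 0.05. fail to reject H0.

U_X = 11.5, p = 0.120926, fail to reject H0 at alpha = 0.05.


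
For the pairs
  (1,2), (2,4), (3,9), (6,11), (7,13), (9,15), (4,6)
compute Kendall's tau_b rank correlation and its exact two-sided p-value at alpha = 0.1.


Step 1: Enumerate the 21 unordered pairs (i,j) with i<j and classify each by sign(x_j-x_i) * sign(y_j-y_i).
  (1,2):dx=+1,dy=+2->C; (1,3):dx=+2,dy=+7->C; (1,4):dx=+5,dy=+9->C; (1,5):dx=+6,dy=+11->C
  (1,6):dx=+8,dy=+13->C; (1,7):dx=+3,dy=+4->C; (2,3):dx=+1,dy=+5->C; (2,4):dx=+4,dy=+7->C
  (2,5):dx=+5,dy=+9->C; (2,6):dx=+7,dy=+11->C; (2,7):dx=+2,dy=+2->C; (3,4):dx=+3,dy=+2->C
  (3,5):dx=+4,dy=+4->C; (3,6):dx=+6,dy=+6->C; (3,7):dx=+1,dy=-3->D; (4,5):dx=+1,dy=+2->C
  (4,6):dx=+3,dy=+4->C; (4,7):dx=-2,dy=-5->C; (5,6):dx=+2,dy=+2->C; (5,7):dx=-3,dy=-7->C
  (6,7):dx=-5,dy=-9->C
Step 2: C = 20, D = 1, total pairs = 21.
Step 3: tau = (C - D)/(n(n-1)/2) = (20 - 1)/21 = 0.904762.
Step 4: Exact two-sided p-value (enumerate n! = 5040 permutations of y under H0): p = 0.002778.
Step 5: alpha = 0.1. reject H0.

tau_b = 0.9048 (C=20, D=1), p = 0.002778, reject H0.


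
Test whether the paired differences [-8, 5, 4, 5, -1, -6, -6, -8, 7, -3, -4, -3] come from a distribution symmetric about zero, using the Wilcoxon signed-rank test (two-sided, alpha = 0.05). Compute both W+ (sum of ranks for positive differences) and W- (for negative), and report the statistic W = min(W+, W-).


Step 1: Drop any zero differences (none here) and take |d_i|.
|d| = [8, 5, 4, 5, 1, 6, 6, 8, 7, 3, 4, 3]
Step 2: Midrank |d_i| (ties get averaged ranks).
ranks: |8|->11.5, |5|->6.5, |4|->4.5, |5|->6.5, |1|->1, |6|->8.5, |6|->8.5, |8|->11.5, |7|->10, |3|->2.5, |4|->4.5, |3|->2.5
Step 3: Attach original signs; sum ranks with positive sign and with negative sign.
W+ = 6.5 + 4.5 + 6.5 + 10 = 27.5
W- = 11.5 + 1 + 8.5 + 8.5 + 11.5 + 2.5 + 4.5 + 2.5 = 50.5
(Check: W+ + W- = 78 should equal n(n+1)/2 = 78.)
Step 4: Test statistic W = min(W+, W-) = 27.5.
Step 5: Ties in |d|, so use the tie-corrected normal approximation.
        E[W] = n(n+1)/4 = 12*13/4 = 39.
        Tie groups: |d|=3 (t=2), |d|=4 (t=2), |d|=5 (t=2), |d|=6 (t=2), |d|=8 (t=2); sum(t^3 - t) = 30.
        Var[W] = n(n+1)(2n+1)/24 - sum(t^3-t)/48 = 3900/24 - 30/48 = 161.875.
        z = (W - E[W]) / sqrt(Var[W]) = (27.5 - 39) / 12.7230 = -0.9039.
        Two-sided p = 2*Phi(z) = 0.366062.
Step 6: alpha = 0.05. fail to reject H0.

W+ = 27.5, W- = 50.5, W = min = 27.5, p = 0.366062, fail to reject H0.


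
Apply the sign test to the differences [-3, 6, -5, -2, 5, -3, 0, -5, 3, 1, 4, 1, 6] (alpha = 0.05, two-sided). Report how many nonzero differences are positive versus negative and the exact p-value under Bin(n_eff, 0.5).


Step 1: Discard zero differences. Original n = 13; n_eff = number of nonzero differences = 12.
Nonzero differences (with sign): -3, +6, -5, -2, +5, -3, -5, +3, +1, +4, +1, +6
Step 2: Count signs: positive = 7, negative = 5.
Step 3: Under H0: P(positive) = 0.5, so the number of positives S ~ Bin(12, 0.5).
Step 4: Two-sided exact p-value = sum of Bin(12,0.5) probabilities at or below the observed probability = 0.774414.
Step 5: alpha = 0.05. fail to reject H0.

n_eff = 12, pos = 7, neg = 5, p = 0.774414, fail to reject H0.


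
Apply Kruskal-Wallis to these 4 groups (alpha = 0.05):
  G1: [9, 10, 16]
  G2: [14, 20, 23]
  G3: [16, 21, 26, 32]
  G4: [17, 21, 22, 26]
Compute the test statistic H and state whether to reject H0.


Step 1: Combine all N = 14 observations and assign midranks.
sorted (value, group, rank): (9,G1,1), (10,G1,2), (14,G2,3), (16,G1,4.5), (16,G3,4.5), (17,G4,6), (20,G2,7), (21,G3,8.5), (21,G4,8.5), (22,G4,10), (23,G2,11), (26,G3,12.5), (26,G4,12.5), (32,G3,14)
Step 2: Sum ranks within each group.
R_1 = 7.5 (n_1 = 3)
R_2 = 21 (n_2 = 3)
R_3 = 39.5 (n_3 = 4)
R_4 = 37 (n_4 = 4)
Step 3: H = 12/(N(N+1)) * sum(R_i^2/n_i) - 3(N+1)
     = 12/(14*15) * (7.5^2/3 + 21^2/3 + 39.5^2/4 + 37^2/4) - 3*15
     = 0.057143 * 898.062 - 45
     = 6.317857.
Step 4: Ties present; correction factor C = 1 - 18/(14^3 - 14) = 0.993407. Corrected H = 6.317857 / 0.993407 = 6.359790.
Step 5: Under H0, H ~ chi^2(3); p-value = 0.095359.
Step 6: alpha = 0.05. fail to reject H0.

H = 6.3598, df = 3, p = 0.095359, fail to reject H0.


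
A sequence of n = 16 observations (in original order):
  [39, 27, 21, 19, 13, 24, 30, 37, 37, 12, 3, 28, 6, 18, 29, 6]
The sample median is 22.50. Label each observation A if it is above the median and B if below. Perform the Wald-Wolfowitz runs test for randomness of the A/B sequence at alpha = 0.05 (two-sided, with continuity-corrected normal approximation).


Step 1: Compute median = 22.50; label A = above, B = below.
Labels in order: AABBBAAAABBABBAB  (n_A = 8, n_B = 8)
Step 2: Count runs R = 8.
Step 3: Under H0 (random ordering), E[R] = 2*n_A*n_B/(n_A+n_B) + 1 = 2*8*8/16 + 1 = 9.0000.
        Var[R] = 2*n_A*n_B*(2*n_A*n_B - n_A - n_B) / ((n_A+n_B)^2 * (n_A+n_B-1)) = 14336/3840 = 3.7333.
        SD[R] = 1.9322.
Step 4: Continuity-corrected z = (R + 0.5 - E[R]) / SD[R] = (8 + 0.5 - 9.0000) / 1.9322 = -0.2588.
Step 5: Two-sided p-value via normal approximation = 2*(1 - Phi(|z|)) = 0.795809.
Step 6: alpha = 0.05. fail to reject H0.

R = 8, z = -0.2588, p = 0.795809, fail to reject H0.


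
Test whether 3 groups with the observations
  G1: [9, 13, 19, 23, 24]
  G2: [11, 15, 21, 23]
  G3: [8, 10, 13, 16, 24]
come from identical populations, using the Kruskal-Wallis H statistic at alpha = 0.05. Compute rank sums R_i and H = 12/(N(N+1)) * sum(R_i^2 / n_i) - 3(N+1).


Step 1: Combine all N = 14 observations and assign midranks.
sorted (value, group, rank): (8,G3,1), (9,G1,2), (10,G3,3), (11,G2,4), (13,G1,5.5), (13,G3,5.5), (15,G2,7), (16,G3,8), (19,G1,9), (21,G2,10), (23,G1,11.5), (23,G2,11.5), (24,G1,13.5), (24,G3,13.5)
Step 2: Sum ranks within each group.
R_1 = 41.5 (n_1 = 5)
R_2 = 32.5 (n_2 = 4)
R_3 = 31 (n_3 = 5)
Step 3: H = 12/(N(N+1)) * sum(R_i^2/n_i) - 3(N+1)
     = 12/(14*15) * (41.5^2/5 + 32.5^2/4 + 31^2/5) - 3*15
     = 0.057143 * 800.712 - 45
     = 0.755000.
Step 4: Ties present; correction factor C = 1 - 18/(14^3 - 14) = 0.993407. Corrected H = 0.755000 / 0.993407 = 0.760011.
Step 5: Under H0, H ~ chi^2(2); p-value = 0.683858.
Step 6: alpha = 0.05. fail to reject H0.

H = 0.7600, df = 2, p = 0.683858, fail to reject H0.
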